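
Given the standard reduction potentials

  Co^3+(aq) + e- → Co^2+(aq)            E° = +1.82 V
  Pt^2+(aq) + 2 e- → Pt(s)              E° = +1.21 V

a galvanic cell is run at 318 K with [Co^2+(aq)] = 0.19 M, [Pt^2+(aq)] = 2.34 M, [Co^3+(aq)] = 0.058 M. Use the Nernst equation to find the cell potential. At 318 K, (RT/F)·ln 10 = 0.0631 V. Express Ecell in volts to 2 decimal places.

+0.57 V

The Co³⁺/Co²⁺ couple has the more positive E°, so it is the cathode; Pt²⁺/Pt is the anode.
The standard potential is +1.82 − (+1.21) = +0.61 V and the balanced reaction transfers n = 2 electrons.
Balancing gives 2 Co^3+(aq) + Pt(s) → 2 Co^2+(aq) + Pt^2+(aq); hence Q = ([Co^2+(aq)]^2·[Pt^2+(aq)]) / [Co^3+(aq)]^2 = 25.1 (log Q = 1.400).
E = E° − (0.0631/n)·log Q = +0.61 − (0.0631/2)(1.400) = +0.57 V.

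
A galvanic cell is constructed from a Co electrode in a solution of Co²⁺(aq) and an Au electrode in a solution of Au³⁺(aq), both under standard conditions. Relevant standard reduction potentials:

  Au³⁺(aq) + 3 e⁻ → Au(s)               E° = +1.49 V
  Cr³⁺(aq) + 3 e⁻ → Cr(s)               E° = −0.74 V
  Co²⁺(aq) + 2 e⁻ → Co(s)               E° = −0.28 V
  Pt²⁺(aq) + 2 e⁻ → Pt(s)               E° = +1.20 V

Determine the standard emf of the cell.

+1.77 V

Of the two couples in this cell, the one with the more positive reduction potential is reduced at the cathode: here that is Au³⁺/Au (+1.49 V); Co²⁺/Co (−0.28 V) is the anode.
E°cell = E°(cathode) − E°(anode) = +1.49 − (−0.28) = +1.77 V.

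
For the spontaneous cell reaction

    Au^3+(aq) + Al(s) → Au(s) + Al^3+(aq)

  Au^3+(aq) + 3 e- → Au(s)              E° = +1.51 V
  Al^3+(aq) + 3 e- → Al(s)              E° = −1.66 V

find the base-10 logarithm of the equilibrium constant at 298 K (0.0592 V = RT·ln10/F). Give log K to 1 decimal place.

log K = 160.6

The Au³⁺/Au couple is reduced (cathode); E°cell = +1.51 − (−1.66) = +3.17 V with n = 3.
At equilibrium E = 0, so log K = nE°cell / 0.0592 = (3)(+3.17) / 0.0592 = 160.6.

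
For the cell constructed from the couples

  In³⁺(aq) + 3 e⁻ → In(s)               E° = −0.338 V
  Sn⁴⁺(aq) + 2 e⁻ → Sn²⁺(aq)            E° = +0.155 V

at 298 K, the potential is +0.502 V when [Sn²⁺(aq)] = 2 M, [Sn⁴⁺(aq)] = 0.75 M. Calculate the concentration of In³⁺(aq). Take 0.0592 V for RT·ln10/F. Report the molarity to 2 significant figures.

0.080 M

With Sn⁴⁺/Sn²⁺ at the cathode and In³⁺/In at the anode, E°cell = +0.155 − (−0.338) = +0.493 V (n = 6).
Since E = E° − (0.0592/n)·log Q, log Q = n(E° − E)/0.0592 = −0.912.
The balanced reaction is 3 Sn⁴⁺(aq) + 2 In(s) → 3 Sn²⁺(aq) + 2 In³⁺(aq), so Q = ([Sn²⁺(aq)]^3·[In³⁺(aq)]^2) / [Sn⁴⁺(aq)]^3.
Substituting the known concentrations and solving, log [In³⁺(aq)] = −1.095 and [In³⁺(aq)] = 0.080 M.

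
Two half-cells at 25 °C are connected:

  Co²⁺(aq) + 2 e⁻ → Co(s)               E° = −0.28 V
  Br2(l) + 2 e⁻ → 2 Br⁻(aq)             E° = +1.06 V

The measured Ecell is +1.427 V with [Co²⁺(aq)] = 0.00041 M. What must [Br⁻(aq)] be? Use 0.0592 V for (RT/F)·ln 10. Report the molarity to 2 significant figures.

With Br₂/Br⁻ at the cathode and Co²⁺/Co at the anode, E°cell = +1.06 − (−0.28) = +1.34 V (n = 2).
Since E = E° − (0.0592/n)·log Q, log Q = n(E° − E)/0.0592 = −2.939.
Balancing electrons gives Br2(l) + Co(s) → 2 Br⁻(aq) + Co²⁺(aq); thus Q = [Br⁻(aq)]^2·[Co²⁺(aq)].
Substituting the known concentrations and solving, log [Br⁻(aq)] = 0.224 and [Br⁻(aq)] = 1.7 M.

1.7 M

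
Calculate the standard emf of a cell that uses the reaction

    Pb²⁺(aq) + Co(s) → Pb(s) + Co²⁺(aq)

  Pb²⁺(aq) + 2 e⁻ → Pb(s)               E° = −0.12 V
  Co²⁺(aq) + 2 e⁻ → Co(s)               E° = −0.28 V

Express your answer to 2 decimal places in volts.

+0.16 V

Pb²⁺(aq) gains electrons, so the Pb²⁺/Pb couple is the cathode; the Co²⁺/Co couple is the anode.
E°cell = E°(cathode) − E°(anode) = −0.12 − (−0.28) = +0.16 V.
The positive value indicates the reaction is spontaneous as written.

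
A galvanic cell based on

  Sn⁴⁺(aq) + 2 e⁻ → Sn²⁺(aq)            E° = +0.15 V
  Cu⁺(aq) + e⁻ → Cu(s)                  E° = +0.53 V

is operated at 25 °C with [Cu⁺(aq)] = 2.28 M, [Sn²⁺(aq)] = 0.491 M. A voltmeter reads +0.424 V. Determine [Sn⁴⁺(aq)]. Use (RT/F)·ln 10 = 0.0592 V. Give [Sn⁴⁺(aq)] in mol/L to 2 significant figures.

Cu⁺/Cu is the cathode (higher E°); E°cell = +0.53 − (+0.15) = +0.38 V with n = 2.
From the Nernst equation, log Q = n(E° − E)/0.0592 = 2·(+0.38 − (+0.424))/0.0592 = −1.486.
Balancing electrons gives 2 Cu⁺(aq) + Sn²⁺(aq) → 2 Cu(s) + Sn⁴⁺(aq); thus Q = [Sn⁴⁺(aq)] / ([Cu⁺(aq)]^2·[Sn²⁺(aq)]).
Isolating [Sn⁴⁺(aq)] in Q = 10^{−1.486} yields log [Sn⁴⁺(aq)] = −1.079, i.e. 0.083 M.

0.083 M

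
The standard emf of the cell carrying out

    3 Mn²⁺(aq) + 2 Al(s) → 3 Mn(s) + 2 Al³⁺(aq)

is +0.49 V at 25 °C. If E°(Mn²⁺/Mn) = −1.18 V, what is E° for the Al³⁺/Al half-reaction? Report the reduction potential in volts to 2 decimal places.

In the reaction as written the Mn²⁺/Mn couple is reduced (cathode) and Al³⁺/Al is oxidized (anode), so E°cell = E°(Mn²⁺/Mn) − E°(Al³⁺/Al).
E°(Al³⁺/Al) = E°(cathode) − E°cell = −1.18 − (+0.49) = −1.67 V.

−1.67 V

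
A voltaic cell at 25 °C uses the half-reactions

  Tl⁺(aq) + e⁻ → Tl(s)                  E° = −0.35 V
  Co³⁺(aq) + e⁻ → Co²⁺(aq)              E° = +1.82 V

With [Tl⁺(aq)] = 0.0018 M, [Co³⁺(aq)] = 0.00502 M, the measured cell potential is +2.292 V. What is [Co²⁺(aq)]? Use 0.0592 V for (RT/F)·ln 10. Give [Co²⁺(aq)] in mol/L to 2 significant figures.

0.024 M

With Co³⁺/Co²⁺ at the cathode and Tl⁺/Tl at the anode, E°cell = +1.82 − (−0.35) = +2.17 V (n = 1).
From the Nernst equation, log Q = n(E° − E)/0.0592 = 1·(+2.17 − (+2.292))/0.0592 = −2.061.
Balancing electrons gives Co³⁺(aq) + Tl(s) → Co²⁺(aq) + Tl⁺(aq); thus Q = ([Co²⁺(aq)]·[Tl⁺(aq)]) / [Co³⁺(aq)].
Solving for the unknown gives log [Co²⁺(aq)] = −1.616, so [Co²⁺(aq)] ≈ 0.024 M.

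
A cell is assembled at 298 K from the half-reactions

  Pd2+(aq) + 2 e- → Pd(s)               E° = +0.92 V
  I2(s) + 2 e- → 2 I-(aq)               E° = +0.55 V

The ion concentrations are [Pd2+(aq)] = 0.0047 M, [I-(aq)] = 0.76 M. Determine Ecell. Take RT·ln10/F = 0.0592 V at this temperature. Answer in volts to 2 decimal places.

The Pd²⁺/Pd couple has the more positive E°, so it is the cathode; I₂/I⁻ is the anode.
E°cell = +0.92 − (+0.55) = +0.37 V, with n = 2 electrons transferred.
The balanced reaction is Pd2+(aq) + 2 I-(aq) → Pd(s) + I2(s), so Q = 1 / ([Pd2+(aq)]·[I-(aq)]^2) = 368 and log Q = 2.566.
E = E° − (0.0592/n)·log Q = +0.37 − (0.0592/2)(2.566) = +0.29 V.

+0.29 V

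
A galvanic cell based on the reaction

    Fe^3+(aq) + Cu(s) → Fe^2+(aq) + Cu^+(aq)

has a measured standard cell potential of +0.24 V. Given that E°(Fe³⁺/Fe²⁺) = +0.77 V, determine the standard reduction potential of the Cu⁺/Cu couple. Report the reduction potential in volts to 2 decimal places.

+0.53 V

In the reaction as written the Fe³⁺/Fe²⁺ couple is reduced (cathode) and Cu⁺/Cu is oxidized (anode), so E°cell = E°(Fe³⁺/Fe²⁺) − E°(Cu⁺/Cu).
E°(Cu⁺/Cu) = E°(cathode) − E°cell = +0.77 − (+0.24) = +0.53 V.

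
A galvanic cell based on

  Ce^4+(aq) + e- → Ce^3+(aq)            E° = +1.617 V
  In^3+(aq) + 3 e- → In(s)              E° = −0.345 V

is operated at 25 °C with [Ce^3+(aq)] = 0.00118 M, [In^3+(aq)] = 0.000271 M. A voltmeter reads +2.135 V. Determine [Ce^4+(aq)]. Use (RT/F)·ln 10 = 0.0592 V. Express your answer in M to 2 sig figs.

0.064 M

With Ce⁴⁺/Ce³⁺ at the cathode and In³⁺/In at the anode, E°cell = +1.617 − (−0.345) = +1.962 V (n = 3).
Since E = E° − (0.0592/n)·log Q, log Q = n(E° − E)/0.0592 = −8.767.
Balancing electrons gives 3 Ce^4+(aq) + In(s) → 3 Ce^3+(aq) + In^3+(aq); thus Q = ([Ce^3+(aq)]^3·[In^3+(aq)]) / [Ce^4+(aq)]^3.
Isolating [Ce^4+(aq)] in Q = 10^{−8.767} yields log [Ce^4+(aq)] = −1.195, i.e. 0.064 M.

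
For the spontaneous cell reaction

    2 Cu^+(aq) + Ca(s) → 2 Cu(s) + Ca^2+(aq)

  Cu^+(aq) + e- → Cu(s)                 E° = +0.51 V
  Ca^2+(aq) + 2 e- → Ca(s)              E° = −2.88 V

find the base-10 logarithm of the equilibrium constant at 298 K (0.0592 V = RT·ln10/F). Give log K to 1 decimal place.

log K = 114.5

The Cu⁺/Cu couple is reduced (cathode); E°cell = +0.51 − (−2.88) = +3.39 V with n = 2.
At equilibrium E = 0, so log K = nE°cell / 0.0592 = (2)(+3.39) / 0.0592 = 114.5.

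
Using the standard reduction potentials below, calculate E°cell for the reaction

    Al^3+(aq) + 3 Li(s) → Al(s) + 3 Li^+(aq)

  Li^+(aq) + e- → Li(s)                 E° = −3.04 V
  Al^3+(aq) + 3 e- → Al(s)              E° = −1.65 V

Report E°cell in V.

Al^3+(aq) gains electrons, so the Al³⁺/Al couple is the cathode; the Li⁺/Li couple is the anode.
E°cell = E°(cathode) − E°(anode) = −1.65 − (−3.04) = +1.39 V.
The positive value indicates the reaction is spontaneous as written.

+1.39 V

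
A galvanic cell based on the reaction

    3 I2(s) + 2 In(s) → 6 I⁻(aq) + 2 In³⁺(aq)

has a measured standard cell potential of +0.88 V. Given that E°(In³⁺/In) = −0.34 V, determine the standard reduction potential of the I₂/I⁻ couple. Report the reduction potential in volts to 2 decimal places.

In the reaction as written the I₂/I⁻ couple is reduced (cathode) and In³⁺/In is oxidized (anode), so E°cell = E°(I₂/I⁻) − E°(In³⁺/In).
E°(I₂/I⁻) = E°cell + E°(anode) = +0.88 + (−0.34) = +0.54 V.

+0.54 V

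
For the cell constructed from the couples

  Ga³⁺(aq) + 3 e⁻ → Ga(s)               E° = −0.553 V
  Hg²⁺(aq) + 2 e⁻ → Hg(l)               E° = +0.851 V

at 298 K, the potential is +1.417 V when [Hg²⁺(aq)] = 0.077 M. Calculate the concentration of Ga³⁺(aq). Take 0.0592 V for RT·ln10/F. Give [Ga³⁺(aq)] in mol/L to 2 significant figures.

With Hg²⁺/Hg at the cathode and Ga³⁺/Ga at the anode, E°cell = +0.851 − (−0.553) = +1.404 V (n = 6).
Since E = E° − (0.0592/n)·log Q, log Q = n(E° − E)/0.0592 = −1.318.
The balanced reaction is 3 Hg²⁺(aq) + 2 Ga(s) → 3 Hg(l) + 2 Ga³⁺(aq), so Q = [Ga³⁺(aq)]^2 / [Hg²⁺(aq)]^3.
Solving for the unknown gives log [Ga³⁺(aq)] = −2.329, so [Ga³⁺(aq)] ≈ 0.0047 M.

0.0047 M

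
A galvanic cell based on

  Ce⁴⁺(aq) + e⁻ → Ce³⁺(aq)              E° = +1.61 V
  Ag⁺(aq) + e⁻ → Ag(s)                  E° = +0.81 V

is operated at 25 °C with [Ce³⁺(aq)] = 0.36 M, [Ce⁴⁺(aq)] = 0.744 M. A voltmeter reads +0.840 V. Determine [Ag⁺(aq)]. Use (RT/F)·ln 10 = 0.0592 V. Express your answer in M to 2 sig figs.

0.44 M

The Ce⁴⁺/Ce³⁺ couple has the larger reduction potential, so it is the cathode: E°cell = +1.61 − (+0.81) = +0.80 V and n = 1.
From the Nernst equation, log Q = n(E° − E)/0.0592 = 1·(+0.80 − (+0.840))/0.0592 = −0.676.
The balanced reaction is Ce⁴⁺(aq) + Ag(s) → Ce³⁺(aq) + Ag⁺(aq), so Q = ([Ce³⁺(aq)]·[Ag⁺(aq)]) / [Ce⁴⁺(aq)].
Isolating [Ag⁺(aq)] in Q = 10^{−0.676} yields log [Ag⁺(aq)] = −0.361, i.e. 0.44 M.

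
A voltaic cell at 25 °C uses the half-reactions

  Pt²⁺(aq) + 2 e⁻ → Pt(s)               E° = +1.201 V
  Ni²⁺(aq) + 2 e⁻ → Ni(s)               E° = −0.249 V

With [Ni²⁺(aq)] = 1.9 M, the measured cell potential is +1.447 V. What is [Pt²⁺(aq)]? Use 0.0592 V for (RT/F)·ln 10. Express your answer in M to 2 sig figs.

Pt²⁺/Pt is the cathode (higher E°); E°cell = +1.201 − (−0.249) = +1.450 V with n = 2.
Rearranging E = E° − (0.0592/n)·log Q gives log Q = 2(+1.450 − (+1.447))/0.0592 = 0.101.
The balanced reaction is Pt²⁺(aq) + Ni(s) → Pt(s) + Ni²⁺(aq), so Q = [Ni²⁺(aq)] / [Pt²⁺(aq)].
Solving for the unknown gives log [Pt²⁺(aq)] = 0.178, so [Pt²⁺(aq)] ≈ 1.5 M.

1.5 M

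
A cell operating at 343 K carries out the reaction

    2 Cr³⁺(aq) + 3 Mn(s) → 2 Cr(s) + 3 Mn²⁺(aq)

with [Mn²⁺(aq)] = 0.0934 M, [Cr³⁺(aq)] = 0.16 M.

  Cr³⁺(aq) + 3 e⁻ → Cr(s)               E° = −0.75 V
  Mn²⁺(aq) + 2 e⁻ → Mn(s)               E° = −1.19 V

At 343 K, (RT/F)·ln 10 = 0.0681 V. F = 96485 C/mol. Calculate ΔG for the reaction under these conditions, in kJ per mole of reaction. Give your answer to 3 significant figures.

E°cell = −0.75 − (−1.19) = +0.44 V; the balanced reaction transfers n = 6 electrons.
Here Q = [Mn²⁺(aq)]^3 / [Cr³⁺(aq)]^2 = 0.0318 (log Q = −1.497), giving E = +0.44 − (0.0681/6)·(−1.497) = +0.4570 V.
ΔG = −nFE = −(6)(96485)(+0.4570) J/mol = −265 kJ/mol.

−265 kJ/mol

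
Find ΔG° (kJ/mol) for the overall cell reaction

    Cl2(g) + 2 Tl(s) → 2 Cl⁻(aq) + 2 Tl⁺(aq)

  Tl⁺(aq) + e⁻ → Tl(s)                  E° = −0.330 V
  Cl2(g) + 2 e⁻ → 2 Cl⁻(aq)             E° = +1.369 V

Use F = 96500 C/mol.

−328 kJ/mol

In the reaction as written Cl2(g) is reduced, so the Cl₂/Cl⁻ couple is the cathode and Tl⁺/Tl is the anode.
E°cell = +1.369 − (−0.330) = +1.699 V; balancing electrons gives n = 2.
ΔG° = −nFE°cell = −(2)(96500)(+1.699) J/mol = −328 kJ/mol.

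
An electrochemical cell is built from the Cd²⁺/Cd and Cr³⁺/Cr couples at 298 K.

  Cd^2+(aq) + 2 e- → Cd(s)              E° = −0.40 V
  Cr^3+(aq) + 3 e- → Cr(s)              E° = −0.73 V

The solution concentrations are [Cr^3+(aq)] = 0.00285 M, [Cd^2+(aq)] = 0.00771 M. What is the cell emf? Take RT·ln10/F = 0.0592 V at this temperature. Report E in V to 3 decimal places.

+0.318 V

Cd²⁺/Cd is reduced (cathode, E° = −0.40 V) and Cr³⁺/Cr is oxidized (anode).
E°cell = −0.40 − (−0.73) = +0.33 V, with n = 6 electrons transferred.
For the overall reaction 3 Cd^2+(aq) + 2 Cr(s) → 3 Cd(s) + 2 Cr^3+(aq), Q = [Cr^3+(aq)]^2 / [Cd^2+(aq)]^3 = 17.7, giving log Q = 1.249.
E = E° − (0.0592/n)·log Q = +0.33 − (0.0592/6)(1.249) = +0.318 V.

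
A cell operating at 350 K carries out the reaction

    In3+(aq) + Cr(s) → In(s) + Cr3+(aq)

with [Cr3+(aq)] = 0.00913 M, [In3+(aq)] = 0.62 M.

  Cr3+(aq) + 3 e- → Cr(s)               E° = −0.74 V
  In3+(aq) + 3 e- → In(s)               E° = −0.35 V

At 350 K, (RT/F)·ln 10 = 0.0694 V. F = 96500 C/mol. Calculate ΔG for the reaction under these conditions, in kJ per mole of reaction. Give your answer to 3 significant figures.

−125 kJ/mol

With In³⁺/In reduced at the cathode, E°cell = −0.35 − (−0.74) = +0.39 V and n = 3.
Q = [Cr3+(aq)] / [In3+(aq)] = 0.0147, so log Q = −1.832 and E = +0.39 − (0.0694/3)(−1.832) = +0.4324 V.
Then ΔG = −nFE = −3 × 96500 × +0.4324 J/mol = −125 kJ/mol.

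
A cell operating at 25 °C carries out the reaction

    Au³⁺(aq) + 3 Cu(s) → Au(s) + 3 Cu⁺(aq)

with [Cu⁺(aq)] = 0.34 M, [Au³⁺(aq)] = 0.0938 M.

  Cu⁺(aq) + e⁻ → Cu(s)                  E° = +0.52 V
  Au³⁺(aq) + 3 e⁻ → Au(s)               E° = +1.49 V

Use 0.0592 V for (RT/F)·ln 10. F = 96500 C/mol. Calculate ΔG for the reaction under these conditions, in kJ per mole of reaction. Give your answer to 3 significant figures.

E°cell = +1.49 − (+0.52) = +0.97 V; the balanced reaction transfers n = 3 electrons.
The reaction quotient is [Cu⁺(aq)]^3 / [Au³⁺(aq)] = 0.419; by Nernst, E = +0.97 − (0.0592/3)(−0.378) = +0.9775 V.
ΔG = −nFE = −(3)(96500)(+0.9775) J/mol = −283 kJ/mol.

−283 kJ/mol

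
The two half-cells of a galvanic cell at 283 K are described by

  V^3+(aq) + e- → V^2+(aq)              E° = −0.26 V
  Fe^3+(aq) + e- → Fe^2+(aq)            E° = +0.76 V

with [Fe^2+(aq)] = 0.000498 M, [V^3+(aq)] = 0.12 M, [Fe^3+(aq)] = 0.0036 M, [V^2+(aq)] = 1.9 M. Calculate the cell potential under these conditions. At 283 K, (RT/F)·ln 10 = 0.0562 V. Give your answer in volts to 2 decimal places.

Since E°(Fe³⁺/Fe²⁺) > E°(V³⁺/V²⁺), Fe³⁺/Fe²⁺ serves as the cathode.
The standard potential is +0.76 − (−0.26) = +1.02 V and the balanced reaction transfers n = 1 electron.
For the overall reaction Fe^3+(aq) + V^2+(aq) → Fe^2+(aq) + V^3+(aq), Q = ([Fe^2+(aq)]·[V^3+(aq)]) / ([Fe^3+(aq)]·[V^2+(aq)]) = 0.00874, giving log Q = −2.059.
Applying E = E° − (RT ln10/nF)·log Q gives +1.02 − (0.0562/1)(−2.059) = +1.14 V.

+1.14 V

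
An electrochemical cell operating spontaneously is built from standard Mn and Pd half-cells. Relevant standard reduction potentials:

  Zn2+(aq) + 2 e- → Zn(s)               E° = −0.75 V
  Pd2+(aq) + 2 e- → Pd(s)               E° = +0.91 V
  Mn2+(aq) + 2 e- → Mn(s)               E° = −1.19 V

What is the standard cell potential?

Of the two couples in this cell, the one with the more positive reduction potential is reduced at the cathode: here that is Pd²⁺/Pd (+0.91 V); Mn²⁺/Mn (−1.19 V) is the anode.
E°cell = E°(cathode) − E°(anode) = +0.91 − (−1.19) = +2.10 V.

+2.10 V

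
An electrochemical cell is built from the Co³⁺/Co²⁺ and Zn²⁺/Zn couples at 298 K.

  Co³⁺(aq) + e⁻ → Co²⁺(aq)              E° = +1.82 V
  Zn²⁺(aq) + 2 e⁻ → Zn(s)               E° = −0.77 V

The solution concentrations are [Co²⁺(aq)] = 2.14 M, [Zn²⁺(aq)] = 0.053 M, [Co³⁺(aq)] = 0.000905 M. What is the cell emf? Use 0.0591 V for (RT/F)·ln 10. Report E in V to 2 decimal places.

Co³⁺/Co²⁺ is reduced (cathode, E° = +1.82 V) and Zn²⁺/Zn is oxidized (anode).
E°cell = +1.82 − (−0.77) = +2.59 V, with n = 2 electrons transferred.
The balanced reaction is 2 Co³⁺(aq) + Zn(s) → 2 Co²⁺(aq) + Zn²⁺(aq), so Q = ([Co²⁺(aq)]^2·[Zn²⁺(aq)]) / [Co³⁺(aq)]^2 = 2.96×10^5 and log Q = 5.472.
E = E° − (0.0591/n)·log Q = +2.59 − (0.0591/2)(5.472) = +2.43 V.

+2.43 V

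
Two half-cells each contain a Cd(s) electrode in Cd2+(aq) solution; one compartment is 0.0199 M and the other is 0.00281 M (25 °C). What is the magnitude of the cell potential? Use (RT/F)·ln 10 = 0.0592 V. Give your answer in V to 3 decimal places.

0.025 V

For a concentration cell E°cell = 0, since both electrodes use the same couple.
The compartment with the higher Cd2+(aq) concentration (0.0199 M) acts as the cathode; ions are reduced there and produced at the dilute (0.00281 M) anode.
With n = 2, Ecell = −(0.0592/2)·log([dilute]/[conc]) = −(0.0592/2)·log(0.00281/0.0199) = +0.025 V.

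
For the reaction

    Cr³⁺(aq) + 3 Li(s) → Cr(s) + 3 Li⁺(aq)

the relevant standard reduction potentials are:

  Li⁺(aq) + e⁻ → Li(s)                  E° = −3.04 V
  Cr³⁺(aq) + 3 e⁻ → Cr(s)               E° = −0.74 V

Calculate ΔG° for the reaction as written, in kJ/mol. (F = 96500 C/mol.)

−666 kJ/mol

In the reaction as written Cr³⁺(aq) is reduced, so the Cr³⁺/Cr couple is the cathode and Li⁺/Li is the anode.
E°cell = −0.74 − (−3.04) = +2.30 V; balancing electrons gives n = 3.
ΔG° = −nFE°cell = −(3)(96500)(+2.30) J/mol = −666 kJ/mol.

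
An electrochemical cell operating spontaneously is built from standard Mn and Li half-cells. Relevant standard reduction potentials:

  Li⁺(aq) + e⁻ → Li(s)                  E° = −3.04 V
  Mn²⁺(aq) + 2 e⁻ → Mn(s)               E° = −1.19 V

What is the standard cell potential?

The Mn²⁺/Mn couple has the higher E°, so Mn ion is reduced (cathode) and Li is oxidized (anode).
E°cell = E°(cathode) − E°(anode) = −1.19 − (−3.04) = +1.85 V.

+1.85 V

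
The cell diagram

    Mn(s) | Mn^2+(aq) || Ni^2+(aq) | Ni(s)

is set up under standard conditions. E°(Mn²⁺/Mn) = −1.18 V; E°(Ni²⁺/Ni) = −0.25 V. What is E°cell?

+0.93 V

By convention the left-hand electrode in cell notation is the anode (oxidation) and the right-hand electrode is the cathode (reduction).
E°cell = E°(right) − E°(left) = −0.25 − (−1.18) = +0.93 V.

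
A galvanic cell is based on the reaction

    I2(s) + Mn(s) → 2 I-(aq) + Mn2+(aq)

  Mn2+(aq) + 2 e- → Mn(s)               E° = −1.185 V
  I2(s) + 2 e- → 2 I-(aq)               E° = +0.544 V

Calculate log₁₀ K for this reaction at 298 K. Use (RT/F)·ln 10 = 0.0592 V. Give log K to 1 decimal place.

The I₂/I⁻ couple is reduced (cathode); E°cell = +0.544 − (−1.185) = +1.729 V with n = 2.
At equilibrium E = 0, so log K = nE°cell / 0.0592 = (2)(+1.729) / 0.0592 = 58.4.

log K = 58.4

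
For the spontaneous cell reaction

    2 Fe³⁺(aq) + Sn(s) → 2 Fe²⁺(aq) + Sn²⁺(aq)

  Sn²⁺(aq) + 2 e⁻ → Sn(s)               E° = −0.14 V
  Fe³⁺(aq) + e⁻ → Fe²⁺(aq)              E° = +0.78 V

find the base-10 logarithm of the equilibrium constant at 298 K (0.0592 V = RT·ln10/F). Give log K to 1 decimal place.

log K = 31.1

The Fe³⁺/Fe²⁺ couple is reduced (cathode); E°cell = +0.78 − (−0.14) = +0.92 V with n = 2.
At equilibrium E = 0, so log K = nE°cell / 0.0592 = (2)(+0.92) / 0.0592 = 31.1.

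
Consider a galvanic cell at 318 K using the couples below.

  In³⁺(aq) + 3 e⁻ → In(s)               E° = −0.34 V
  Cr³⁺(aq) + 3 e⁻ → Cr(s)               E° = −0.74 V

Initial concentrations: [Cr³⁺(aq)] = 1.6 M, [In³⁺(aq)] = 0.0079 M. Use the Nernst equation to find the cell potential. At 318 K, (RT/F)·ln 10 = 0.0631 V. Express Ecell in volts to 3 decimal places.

+0.351 V

In³⁺/In is reduced (cathode, E° = −0.34 V) and Cr³⁺/Cr is oxidized (anode).
The standard potential is −0.34 − (−0.74) = +0.40 V and the balanced reaction transfers n = 3 electrons.
Balancing gives In³⁺(aq) + Cr(s) → In(s) + Cr³⁺(aq); hence Q = [Cr³⁺(aq)] / [In³⁺(aq)] = 203 (log Q = 2.306).
E = E° − (0.0631/n)·log Q = +0.40 − (0.0631/3)(2.306) = +0.351 V.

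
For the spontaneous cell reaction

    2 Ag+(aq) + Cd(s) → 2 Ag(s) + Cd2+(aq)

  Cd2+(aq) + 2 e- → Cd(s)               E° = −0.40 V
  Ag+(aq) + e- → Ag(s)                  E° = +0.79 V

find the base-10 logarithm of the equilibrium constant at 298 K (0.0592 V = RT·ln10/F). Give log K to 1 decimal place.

The Ag⁺/Ag couple is reduced (cathode); E°cell = +0.79 − (−0.40) = +1.19 V with n = 2.
At equilibrium E = 0, so log K = nE°cell / 0.0592 = (2)(+1.19) / 0.0592 = 40.2.

log K = 40.2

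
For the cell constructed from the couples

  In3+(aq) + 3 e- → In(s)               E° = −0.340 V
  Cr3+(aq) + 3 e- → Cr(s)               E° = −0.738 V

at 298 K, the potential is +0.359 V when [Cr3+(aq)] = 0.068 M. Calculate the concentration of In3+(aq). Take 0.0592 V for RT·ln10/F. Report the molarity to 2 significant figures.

0.00072 M

With In³⁺/In at the cathode and Cr³⁺/Cr at the anode, E°cell = −0.340 − (−0.738) = +0.398 V (n = 3).
Since E = E° − (0.0592/n)·log Q, log Q = n(E° − E)/0.0592 = 1.976.
Balancing electrons gives In3+(aq) + Cr(s) → In(s) + Cr3+(aq); thus Q = [Cr3+(aq)] / [In3+(aq)].
Isolating [In3+(aq)] in Q = 10^{1.976} yields log [In3+(aq)] = −3.143, i.e. 0.00072 M.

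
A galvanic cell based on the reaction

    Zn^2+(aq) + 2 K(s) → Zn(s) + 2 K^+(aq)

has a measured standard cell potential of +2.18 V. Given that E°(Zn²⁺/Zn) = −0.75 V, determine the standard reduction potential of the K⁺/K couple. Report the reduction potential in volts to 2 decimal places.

In the reaction as written the Zn²⁺/Zn couple is reduced (cathode) and K⁺/K is oxidized (anode), so E°cell = E°(Zn²⁺/Zn) − E°(K⁺/K).
E°(K⁺/K) = E°(cathode) − E°cell = −0.75 − (+2.18) = −2.93 V.

−2.93 V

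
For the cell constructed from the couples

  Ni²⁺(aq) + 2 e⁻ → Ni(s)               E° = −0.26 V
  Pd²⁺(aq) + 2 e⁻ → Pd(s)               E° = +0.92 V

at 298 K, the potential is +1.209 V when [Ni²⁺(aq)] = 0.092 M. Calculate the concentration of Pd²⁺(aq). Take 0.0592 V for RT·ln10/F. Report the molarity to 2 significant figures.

With Pd²⁺/Pd at the cathode and Ni²⁺/Ni at the anode, E°cell = +0.92 − (−0.26) = +1.18 V (n = 2).
From the Nernst equation, log Q = n(E° − E)/0.0592 = 2·(+1.18 − (+1.209))/0.0592 = −0.980.
The balanced reaction is Pd²⁺(aq) + Ni(s) → Pd(s) + Ni²⁺(aq), so Q = [Ni²⁺(aq)] / [Pd²⁺(aq)].
Solving for the unknown gives log [Pd²⁺(aq)] = −0.056, so [Pd²⁺(aq)] ≈ 0.88 M.

0.88 M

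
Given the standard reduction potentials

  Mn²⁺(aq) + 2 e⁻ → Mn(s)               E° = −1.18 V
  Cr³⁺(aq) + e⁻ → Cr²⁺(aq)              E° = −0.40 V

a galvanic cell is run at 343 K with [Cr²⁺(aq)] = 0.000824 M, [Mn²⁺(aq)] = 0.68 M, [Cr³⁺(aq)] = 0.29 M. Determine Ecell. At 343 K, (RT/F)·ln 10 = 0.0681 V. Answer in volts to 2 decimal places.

Since E°(Cr³⁺/Cr²⁺) > E°(Mn²⁺/Mn), Cr³⁺/Cr²⁺ serves as the cathode.
E°cell = E°cat − E°an = −0.40 − (−1.18) = +0.78 V; n = 2.
For the overall reaction 2 Cr³⁺(aq) + Mn(s) → 2 Cr²⁺(aq) + Mn²⁺(aq), Q = ([Cr²⁺(aq)]^2·[Mn²⁺(aq)]) / [Cr³⁺(aq)]^2 = 5.49×10^−6, giving log Q = −5.260.
E = E° − (0.0681/n)·log Q = +0.78 − (0.0681/2)(−5.260) = +0.96 V.

+0.96 V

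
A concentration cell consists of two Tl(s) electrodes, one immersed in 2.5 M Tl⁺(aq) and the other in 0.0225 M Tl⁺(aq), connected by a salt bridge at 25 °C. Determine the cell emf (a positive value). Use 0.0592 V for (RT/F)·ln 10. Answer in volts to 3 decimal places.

0.121 V

For a concentration cell E°cell = 0, since both electrodes use the same couple.
The compartment with the higher Tl⁺(aq) concentration (2.5 M) acts as the cathode; ions are reduced there and produced at the dilute (0.0225 M) anode.
With n = 1, Ecell = −(0.0592/1)·log([dilute]/[conc]) = −(0.0592/1)·log(0.0225/2.5) = +0.121 V.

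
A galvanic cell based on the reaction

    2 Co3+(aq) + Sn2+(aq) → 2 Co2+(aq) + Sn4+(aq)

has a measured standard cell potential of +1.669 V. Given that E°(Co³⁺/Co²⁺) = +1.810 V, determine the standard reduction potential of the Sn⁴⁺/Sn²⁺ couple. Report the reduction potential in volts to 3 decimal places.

+0.141 V

In the reaction as written the Co³⁺/Co²⁺ couple is reduced (cathode) and Sn⁴⁺/Sn²⁺ is oxidized (anode), so E°cell = E°(Co³⁺/Co²⁺) − E°(Sn⁴⁺/Sn²⁺).
E°(Sn⁴⁺/Sn²⁺) = E°(cathode) − E°cell = +1.810 − (+1.669) = +0.141 V.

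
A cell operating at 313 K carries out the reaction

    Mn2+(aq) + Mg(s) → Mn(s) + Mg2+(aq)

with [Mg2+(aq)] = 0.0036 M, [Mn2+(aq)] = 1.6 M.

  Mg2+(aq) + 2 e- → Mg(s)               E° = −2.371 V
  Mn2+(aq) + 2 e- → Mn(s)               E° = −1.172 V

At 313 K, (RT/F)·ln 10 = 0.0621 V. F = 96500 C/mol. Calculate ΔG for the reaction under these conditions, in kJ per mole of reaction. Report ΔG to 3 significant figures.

The standard cell potential is −1.172 − (−2.371) = +1.199 V, with n = 2 electrons in the balanced equation.
Here Q = [Mg2+(aq)] / [Mn2+(aq)] = 0.00225 (log Q = −2.648), giving E = +1.199 − (0.0621/2)·(−2.648) = +1.2812 V.
Then ΔG = −nFE = −2 × 96500 × +1.2812 J/mol = −247 kJ/mol.

−247 kJ/mol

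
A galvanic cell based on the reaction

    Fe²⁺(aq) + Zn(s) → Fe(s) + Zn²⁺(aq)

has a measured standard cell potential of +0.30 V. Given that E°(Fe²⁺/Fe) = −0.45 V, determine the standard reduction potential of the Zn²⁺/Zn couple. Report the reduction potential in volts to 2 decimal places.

−0.75 V

In the reaction as written the Fe²⁺/Fe couple is reduced (cathode) and Zn²⁺/Zn is oxidized (anode), so E°cell = E°(Fe²⁺/Fe) − E°(Zn²⁺/Zn).
E°(Zn²⁺/Zn) = E°(cathode) − E°cell = −0.45 − (+0.30) = −0.75 V.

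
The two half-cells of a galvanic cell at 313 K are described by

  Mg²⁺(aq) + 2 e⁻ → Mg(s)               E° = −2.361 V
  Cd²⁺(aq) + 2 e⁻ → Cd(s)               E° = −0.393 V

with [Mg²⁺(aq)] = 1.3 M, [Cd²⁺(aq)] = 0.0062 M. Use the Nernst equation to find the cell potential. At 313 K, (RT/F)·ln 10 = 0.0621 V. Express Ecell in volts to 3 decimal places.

Cd²⁺/Cd is reduced (cathode, E° = −0.393 V) and Mg²⁺/Mg is oxidized (anode).
The standard potential is −0.393 − (−2.361) = +1.968 V and the balanced reaction transfers n = 2 electrons.
For the overall reaction Cd²⁺(aq) + Mg(s) → Cd(s) + Mg²⁺(aq), Q = [Mg²⁺(aq)] / [Cd²⁺(aq)] = 210, giving log Q = 2.322.
By the Nernst equation, E = +1.968 − (0.0621/2)·(2.322) = +1.896 V.

+1.896 V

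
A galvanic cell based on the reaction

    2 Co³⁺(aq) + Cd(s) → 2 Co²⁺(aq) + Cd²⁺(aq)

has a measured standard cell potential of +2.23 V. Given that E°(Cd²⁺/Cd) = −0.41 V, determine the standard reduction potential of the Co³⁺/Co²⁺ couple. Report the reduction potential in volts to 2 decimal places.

In the reaction as written the Co³⁺/Co²⁺ couple is reduced (cathode) and Cd²⁺/Cd is oxidized (anode), so E°cell = E°(Co³⁺/Co²⁺) − E°(Cd²⁺/Cd).
E°(Co³⁺/Co²⁺) = E°cell + E°(anode) = +2.23 + (−0.41) = +1.82 V.

+1.82 V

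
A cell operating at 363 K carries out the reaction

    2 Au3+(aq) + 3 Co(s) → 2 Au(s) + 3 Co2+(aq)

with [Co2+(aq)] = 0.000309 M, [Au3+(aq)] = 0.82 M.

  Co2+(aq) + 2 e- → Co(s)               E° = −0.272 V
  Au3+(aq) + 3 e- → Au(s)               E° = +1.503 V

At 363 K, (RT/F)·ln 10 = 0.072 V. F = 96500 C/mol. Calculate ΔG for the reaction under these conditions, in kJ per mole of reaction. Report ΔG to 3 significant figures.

The standard cell potential is +1.503 − (−0.272) = +1.775 V, with n = 6 electrons in the balanced equation.
The reaction quotient is [Co2+(aq)]^3 / [Au3+(aq)]^2 = 4.39×10^−11; by Nernst, E = +1.775 − (0.072/6)(−10.358) = +1.8993 V.
Then ΔG = −nFE = −6 × 96500 × +1.8993 J/mol = −1100 kJ/mol.

−1100 kJ/mol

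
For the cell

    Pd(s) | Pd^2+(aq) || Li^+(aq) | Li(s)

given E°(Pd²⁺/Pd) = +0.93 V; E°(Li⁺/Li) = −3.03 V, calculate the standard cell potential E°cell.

By convention the left-hand electrode in cell notation is the anode (oxidation) and the right-hand electrode is the cathode (reduction).
E°cell = E°(right) − E°(left) = −3.03 − (+0.93) = −3.96 V.
The negative sign shows that, as written, the cell would require an external voltage to drive the reaction.

−3.96 V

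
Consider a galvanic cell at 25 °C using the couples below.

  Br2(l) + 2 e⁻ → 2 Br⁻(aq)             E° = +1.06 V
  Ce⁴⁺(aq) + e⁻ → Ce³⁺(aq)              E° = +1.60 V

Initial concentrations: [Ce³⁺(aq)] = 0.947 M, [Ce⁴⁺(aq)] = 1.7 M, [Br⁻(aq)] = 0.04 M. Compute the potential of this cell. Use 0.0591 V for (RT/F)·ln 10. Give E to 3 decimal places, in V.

+0.472 V

Ce⁴⁺/Ce³⁺ is reduced (cathode, E° = +1.60 V) and Br₂/Br⁻ is oxidized (anode).
E°cell = E°cat − E°an = +1.60 − (+1.06) = +0.54 V; n = 2.
Balancing gives 2 Ce⁴⁺(aq) + 2 Br⁻(aq) → 2 Ce³⁺(aq) + Br2(l); hence Q = [Ce³⁺(aq)]^2 / ([Ce⁴⁺(aq)]^2·[Br⁻(aq)]^2) = 194 (log Q = 2.288).
Applying E = E° − (RT ln10/nF)·log Q gives +0.54 − (0.0591/2)(2.288) = +0.472 V.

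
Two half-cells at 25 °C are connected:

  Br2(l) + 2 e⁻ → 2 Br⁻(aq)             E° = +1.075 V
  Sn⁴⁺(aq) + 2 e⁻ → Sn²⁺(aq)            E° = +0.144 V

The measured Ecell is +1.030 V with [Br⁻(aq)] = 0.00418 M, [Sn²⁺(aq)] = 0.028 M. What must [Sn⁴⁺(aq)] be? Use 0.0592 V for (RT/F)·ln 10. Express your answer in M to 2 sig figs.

The Br₂/Br⁻ couple has the larger reduction potential, so it is the cathode: E°cell = +1.075 − (+0.144) = +0.931 V and n = 2.
From the Nernst equation, log Q = n(E° − E)/0.0592 = 2·(+0.931 − (+1.030))/0.0592 = −3.345.
The balanced reaction is Br2(l) + Sn²⁺(aq) → 2 Br⁻(aq) + Sn⁴⁺(aq), so Q = ([Br⁻(aq)]^2·[Sn⁴⁺(aq)]) / [Sn²⁺(aq)].
Substituting the known concentrations and solving, log [Sn⁴⁺(aq)] = −0.140 and [Sn⁴⁺(aq)] = 0.72 M.

0.72 M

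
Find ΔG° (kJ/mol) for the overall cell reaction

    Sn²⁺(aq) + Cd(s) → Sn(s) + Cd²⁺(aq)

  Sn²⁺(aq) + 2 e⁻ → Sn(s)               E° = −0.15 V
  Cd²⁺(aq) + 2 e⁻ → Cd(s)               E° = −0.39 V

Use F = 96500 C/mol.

−46.3 kJ/mol

In the reaction as written Sn²⁺(aq) is reduced, so the Sn²⁺/Sn couple is the cathode and Cd²⁺/Cd is the anode.
E°cell = −0.15 − (−0.39) = +0.24 V; balancing electrons gives n = 2.
ΔG° = −nFE°cell = −(2)(96500)(+0.24) J/mol = −46.3 kJ/mol.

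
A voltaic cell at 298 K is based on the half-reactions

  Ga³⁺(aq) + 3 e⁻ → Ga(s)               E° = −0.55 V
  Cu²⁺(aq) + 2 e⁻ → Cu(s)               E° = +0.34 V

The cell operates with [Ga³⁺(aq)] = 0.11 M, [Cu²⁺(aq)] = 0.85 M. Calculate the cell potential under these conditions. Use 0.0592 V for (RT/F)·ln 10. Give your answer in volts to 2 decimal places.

The Cu²⁺/Cu couple has the more positive E°, so it is the cathode; Ga³⁺/Ga is the anode.
E°cell = +0.34 − (−0.55) = +0.89 V, with n = 6 electrons transferred.
The balanced reaction is 3 Cu²⁺(aq) + 2 Ga(s) → 3 Cu(s) + 2 Ga³⁺(aq), so Q = [Ga³⁺(aq)]^2 / [Cu²⁺(aq)]^3 = 0.0197 and log Q = −1.705.
E = E° − (0.0592/n)·log Q = +0.89 − (0.0592/6)(−1.705) = +0.91 V.

+0.91 V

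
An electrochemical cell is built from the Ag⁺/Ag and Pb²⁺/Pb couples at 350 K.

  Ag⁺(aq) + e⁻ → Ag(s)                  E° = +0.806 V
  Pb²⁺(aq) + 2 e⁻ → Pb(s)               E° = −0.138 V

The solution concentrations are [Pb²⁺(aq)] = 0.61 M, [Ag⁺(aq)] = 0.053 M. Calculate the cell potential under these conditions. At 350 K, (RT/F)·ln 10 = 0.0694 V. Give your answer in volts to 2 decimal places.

+0.86 V

Since E°(Ag⁺/Ag) > E°(Pb²⁺/Pb), Ag⁺/Ag serves as the cathode.
E°cell = +0.806 − (−0.138) = +0.944 V, with n = 2 electrons transferred.
Balancing gives 2 Ag⁺(aq) + Pb(s) → 2 Ag(s) + Pb²⁺(aq); hence Q = [Pb²⁺(aq)] / [Ag⁺(aq)]^2 = 217 (log Q = 2.337).
E = E° − (0.0694/n)·log Q = +0.944 − (0.0694/2)(2.337) = +0.86 V.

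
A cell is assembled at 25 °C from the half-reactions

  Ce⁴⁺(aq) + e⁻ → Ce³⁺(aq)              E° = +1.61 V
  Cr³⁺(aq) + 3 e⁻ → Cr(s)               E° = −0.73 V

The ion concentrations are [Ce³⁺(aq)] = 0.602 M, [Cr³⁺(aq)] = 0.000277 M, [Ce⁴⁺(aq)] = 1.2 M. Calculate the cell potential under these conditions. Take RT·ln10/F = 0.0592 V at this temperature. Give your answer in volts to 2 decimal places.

Since E°(Ce⁴⁺/Ce³⁺) > E°(Cr³⁺/Cr), Ce⁴⁺/Ce³⁺ serves as the cathode.
E°cell = E°cat − E°an = +1.61 − (−0.73) = +2.34 V; n = 3.
The balanced reaction is 3 Ce⁴⁺(aq) + Cr(s) → 3 Ce³⁺(aq) + Cr³⁺(aq), so Q = ([Ce³⁺(aq)]^3·[Cr³⁺(aq)]) / [Ce⁴⁺(aq)]^3 = 3.5×10^−5 and log Q = −4.456.
By the Nernst equation, E = +2.34 − (0.0592/3)·(−4.456) = +2.43 V.

+2.43 V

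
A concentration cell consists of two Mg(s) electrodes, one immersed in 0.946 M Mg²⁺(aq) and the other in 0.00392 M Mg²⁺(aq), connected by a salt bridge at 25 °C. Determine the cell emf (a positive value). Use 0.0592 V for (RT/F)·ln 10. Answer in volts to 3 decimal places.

For a concentration cell E°cell = 0, since both electrodes use the same couple.
The compartment with the higher Mg²⁺(aq) concentration (0.946 M) acts as the cathode; ions are reduced there and produced at the dilute (0.00392 M) anode.
With n = 2, Ecell = −(0.0592/2)·log([dilute]/[conc]) = −(0.0592/2)·log(0.00392/0.946) = +0.071 V.

0.071 V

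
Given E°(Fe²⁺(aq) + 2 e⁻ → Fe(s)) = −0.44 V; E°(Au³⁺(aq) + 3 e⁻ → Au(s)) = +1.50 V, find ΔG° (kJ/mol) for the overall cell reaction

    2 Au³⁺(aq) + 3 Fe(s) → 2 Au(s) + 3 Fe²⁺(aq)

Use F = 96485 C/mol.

−1123 kJ/mol

In the reaction as written Au³⁺(aq) is reduced, so the Au³⁺/Au couple is the cathode and Fe²⁺/Fe is the anode.
E°cell = +1.50 − (−0.44) = +1.94 V; balancing electrons gives n = 6.
ΔG° = −nFE°cell = −(6)(96485)(+1.94) J/mol = −1123 kJ/mol.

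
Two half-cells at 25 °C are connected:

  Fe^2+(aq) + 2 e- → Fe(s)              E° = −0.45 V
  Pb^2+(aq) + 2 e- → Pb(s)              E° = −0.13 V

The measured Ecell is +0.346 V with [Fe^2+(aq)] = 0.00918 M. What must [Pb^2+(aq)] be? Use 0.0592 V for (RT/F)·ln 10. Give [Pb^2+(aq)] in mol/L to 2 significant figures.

With Pb²⁺/Pb at the cathode and Fe²⁺/Fe at the anode, E°cell = −0.13 − (−0.45) = +0.32 V (n = 2).
From the Nernst equation, log Q = n(E° − E)/0.0592 = 2·(+0.32 − (+0.346))/0.0592 = −0.878.
For Pb^2+(aq) + Fe(s) → Pb(s) + Fe^2+(aq), the reaction quotient is Q = [Fe^2+(aq)] / [Pb^2+(aq)].
Solving for the unknown gives log [Pb^2+(aq)] = −1.159, so [Pb^2+(aq)] ≈ 0.069 M.

0.069 M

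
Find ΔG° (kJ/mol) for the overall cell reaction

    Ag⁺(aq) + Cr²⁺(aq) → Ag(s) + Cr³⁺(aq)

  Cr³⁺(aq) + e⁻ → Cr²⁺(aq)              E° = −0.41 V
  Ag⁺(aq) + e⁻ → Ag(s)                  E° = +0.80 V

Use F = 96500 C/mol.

In the reaction as written Ag⁺(aq) is reduced, so the Ag⁺/Ag couple is the cathode and Cr³⁺/Cr²⁺ is the anode.
E°cell = +0.80 − (−0.41) = +1.21 V; balancing electrons gives n = 1.
ΔG° = −nFE°cell = −(1)(96500)(+1.21) J/mol = −117 kJ/mol.

−117 kJ/mol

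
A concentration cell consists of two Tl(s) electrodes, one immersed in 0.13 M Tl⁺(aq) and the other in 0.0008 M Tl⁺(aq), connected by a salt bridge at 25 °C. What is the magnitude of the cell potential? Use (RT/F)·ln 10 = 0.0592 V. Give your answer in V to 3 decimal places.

For a concentration cell E°cell = 0, since both electrodes use the same couple.
The compartment with the higher Tl⁺(aq) concentration (0.13 M) acts as the cathode; ions are reduced there and produced at the dilute (0.0008 M) anode.
With n = 1, Ecell = −(0.0592/1)·log([dilute]/[conc]) = −(0.0592/1)·log(0.0008/0.13) = +0.131 V.

0.131 V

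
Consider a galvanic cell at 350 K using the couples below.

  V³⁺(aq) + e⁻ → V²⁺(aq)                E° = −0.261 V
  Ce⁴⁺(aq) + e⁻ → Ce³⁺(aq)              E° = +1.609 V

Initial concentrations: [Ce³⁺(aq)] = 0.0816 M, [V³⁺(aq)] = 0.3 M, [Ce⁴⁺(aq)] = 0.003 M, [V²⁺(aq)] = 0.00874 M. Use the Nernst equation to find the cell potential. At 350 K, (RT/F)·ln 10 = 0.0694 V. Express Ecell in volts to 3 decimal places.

Since E°(Ce⁴⁺/Ce³⁺) > E°(V³⁺/V²⁺), Ce⁴⁺/Ce³⁺ serves as the cathode.
E°cell = E°cat − E°an = +1.609 − (−0.261) = +1.870 V; n = 1.
Balancing gives Ce⁴⁺(aq) + V²⁺(aq) → Ce³⁺(aq) + V³⁺(aq); hence Q = ([Ce³⁺(aq)]·[V³⁺(aq)]) / ([Ce⁴⁺(aq)]·[V²⁺(aq)]) = 934 (log Q = 2.970).
Applying E = E° − (RT ln10/nF)·log Q gives +1.870 − (0.0694/1)(2.970) = +1.664 V.

+1.664 V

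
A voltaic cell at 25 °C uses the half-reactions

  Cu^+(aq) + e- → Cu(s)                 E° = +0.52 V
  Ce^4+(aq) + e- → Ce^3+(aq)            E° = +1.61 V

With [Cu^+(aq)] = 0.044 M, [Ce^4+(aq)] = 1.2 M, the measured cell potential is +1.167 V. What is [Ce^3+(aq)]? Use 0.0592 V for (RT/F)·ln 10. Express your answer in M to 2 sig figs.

1.4 M

The Ce⁴⁺/Ce³⁺ couple has the larger reduction potential, so it is the cathode: E°cell = +1.61 − (+0.52) = +1.09 V and n = 1.
Since E = E° − (0.0592/n)·log Q, log Q = n(E° − E)/0.0592 = −1.301.
For Ce^4+(aq) + Cu(s) → Ce^3+(aq) + Cu^+(aq), the reaction quotient is Q = ([Ce^3+(aq)]·[Cu^+(aq)]) / [Ce^4+(aq)].
Substituting the known concentrations and solving, log [Ce^3+(aq)] = 0.135 and [Ce^3+(aq)] = 1.4 M.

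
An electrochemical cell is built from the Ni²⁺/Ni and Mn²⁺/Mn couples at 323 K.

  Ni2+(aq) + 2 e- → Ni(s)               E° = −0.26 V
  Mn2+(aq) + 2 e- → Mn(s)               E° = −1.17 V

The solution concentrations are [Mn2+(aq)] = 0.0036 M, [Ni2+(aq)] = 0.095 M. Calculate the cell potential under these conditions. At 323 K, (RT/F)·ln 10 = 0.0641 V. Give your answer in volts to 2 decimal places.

+0.96 V

The Ni²⁺/Ni couple has the more positive E°, so it is the cathode; Mn²⁺/Mn is the anode.
E°cell = −0.26 − (−1.17) = +0.91 V, with n = 2 electrons transferred.
For the overall reaction Ni2+(aq) + Mn(s) → Ni(s) + Mn2+(aq), Q = [Mn2+(aq)] / [Ni2+(aq)] = 0.0379, giving log Q = −1.421.
E = E° − (0.0641/n)·log Q = +0.91 − (0.0641/2)(−1.421) = +0.96 V.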